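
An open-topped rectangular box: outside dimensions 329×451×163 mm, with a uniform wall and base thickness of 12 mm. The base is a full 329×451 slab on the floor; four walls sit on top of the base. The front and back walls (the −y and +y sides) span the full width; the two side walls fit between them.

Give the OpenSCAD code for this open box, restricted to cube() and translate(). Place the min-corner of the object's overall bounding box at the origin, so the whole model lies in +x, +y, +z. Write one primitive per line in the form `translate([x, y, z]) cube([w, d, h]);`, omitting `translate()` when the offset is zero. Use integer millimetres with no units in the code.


cube([329, 451, 12]);
translate([0, 0, 12]) cube([329, 12, 151]);
translate([0, 439, 12]) cube([329, 12, 151]);
translate([0, 12, 12]) cube([12, 427, 151]);
translate([317, 12, 12]) cube([12, 427, 151]);


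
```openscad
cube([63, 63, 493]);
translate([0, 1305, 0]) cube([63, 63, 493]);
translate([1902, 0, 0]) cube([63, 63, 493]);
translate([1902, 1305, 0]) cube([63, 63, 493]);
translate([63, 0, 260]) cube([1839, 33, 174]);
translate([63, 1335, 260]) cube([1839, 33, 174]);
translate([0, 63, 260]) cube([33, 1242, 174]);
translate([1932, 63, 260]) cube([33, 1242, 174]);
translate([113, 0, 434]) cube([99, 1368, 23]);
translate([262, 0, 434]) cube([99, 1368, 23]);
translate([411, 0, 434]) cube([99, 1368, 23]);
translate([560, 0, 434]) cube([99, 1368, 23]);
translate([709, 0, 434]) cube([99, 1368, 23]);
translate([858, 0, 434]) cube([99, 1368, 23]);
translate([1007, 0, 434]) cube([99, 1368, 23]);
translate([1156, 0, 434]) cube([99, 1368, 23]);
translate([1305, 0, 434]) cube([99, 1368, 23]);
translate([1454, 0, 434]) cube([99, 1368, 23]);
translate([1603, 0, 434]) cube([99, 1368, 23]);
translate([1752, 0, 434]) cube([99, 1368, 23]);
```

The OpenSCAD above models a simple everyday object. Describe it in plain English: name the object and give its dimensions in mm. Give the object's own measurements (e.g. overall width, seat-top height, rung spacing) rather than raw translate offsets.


A bed frame 1965 mm long (x) by 1368 mm wide (y). Four 63×63 mm corner posts, 493 mm tall, at the corners of the footprint. Four rails of 33 mm thickness and 174 mm height run between adjacent posts with their undersides at z = 260 mm, their outer faces flush with the outside of the frame (the two x-running rails run between the posts' inner faces; the two y-running rails run between the posts' inner faces). 12 slats, each 99 mm wide (x) and 23 mm thick, lie across the top of the two x-running rails, running the full 1368 mm width of the frame in y; along x they sit between the end posts with a 50 mm gap after the −x posts and between neighbouring slats, leaving 51 mm before the +x posts.


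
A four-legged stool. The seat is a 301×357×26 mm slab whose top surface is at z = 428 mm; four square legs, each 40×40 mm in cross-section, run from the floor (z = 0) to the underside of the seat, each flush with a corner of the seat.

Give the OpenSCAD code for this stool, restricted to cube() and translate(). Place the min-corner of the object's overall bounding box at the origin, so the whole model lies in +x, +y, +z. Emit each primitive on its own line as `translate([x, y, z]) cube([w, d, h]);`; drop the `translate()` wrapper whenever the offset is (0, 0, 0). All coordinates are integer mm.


translate([0, 0, 402]) cube([301, 357, 26]);
cube([40, 40, 402]);
translate([261, 0, 0]) cube([40, 40, 402]);
translate([0, 317, 0]) cube([40, 40, 402]);
translate([261, 317, 0]) cube([40, 40, 402]);


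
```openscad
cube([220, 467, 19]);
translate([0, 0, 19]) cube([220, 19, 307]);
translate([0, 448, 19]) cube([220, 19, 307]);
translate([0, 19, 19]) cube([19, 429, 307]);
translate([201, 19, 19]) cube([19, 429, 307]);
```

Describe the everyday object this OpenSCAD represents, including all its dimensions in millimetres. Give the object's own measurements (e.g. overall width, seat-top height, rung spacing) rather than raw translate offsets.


An open-topped rectangular box: outside dimensions 220×467×326 mm, with a uniform wall and base thickness of 19 mm. The base is a full 220×467 slab on the floor; four walls sit on top of the base. The front and back walls (the −y and +y sides) span the full width; the two side walls fit between them.


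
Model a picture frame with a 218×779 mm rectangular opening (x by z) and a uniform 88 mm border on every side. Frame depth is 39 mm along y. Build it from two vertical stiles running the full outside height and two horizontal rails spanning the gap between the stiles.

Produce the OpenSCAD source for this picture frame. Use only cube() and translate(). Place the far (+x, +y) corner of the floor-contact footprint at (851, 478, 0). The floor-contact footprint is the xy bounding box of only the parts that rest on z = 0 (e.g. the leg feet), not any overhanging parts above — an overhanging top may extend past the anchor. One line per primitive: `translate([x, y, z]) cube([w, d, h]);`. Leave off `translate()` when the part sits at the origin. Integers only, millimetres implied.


translate([457, 439, 0]) cube([88, 39, 955]);
translate([763, 439, 0]) cube([88, 39, 955]);
translate([545, 439, 0]) cube([218, 39, 88]);
translate([545, 439, 867]) cube([218, 39, 88]);


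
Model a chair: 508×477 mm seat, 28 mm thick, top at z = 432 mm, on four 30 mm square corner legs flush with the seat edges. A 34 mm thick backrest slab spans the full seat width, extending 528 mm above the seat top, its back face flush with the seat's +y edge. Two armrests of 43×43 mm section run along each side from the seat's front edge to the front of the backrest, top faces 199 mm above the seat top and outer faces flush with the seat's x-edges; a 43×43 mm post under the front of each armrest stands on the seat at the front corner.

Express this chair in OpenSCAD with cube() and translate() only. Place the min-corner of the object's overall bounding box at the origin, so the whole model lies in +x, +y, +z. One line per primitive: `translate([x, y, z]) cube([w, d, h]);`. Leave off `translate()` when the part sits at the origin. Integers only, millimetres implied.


translate([0, 0, 404]) cube([508, 477, 28]);
cube([30, 30, 404]);
translate([478, 0, 0]) cube([30, 30, 404]);
translate([0, 447, 0]) cube([30, 30, 404]);
translate([478, 447, 0]) cube([30, 30, 404]);
translate([0, 443, 432]) cube([508, 34, 528]);
translate([0, 0, 588]) cube([43, 443, 43]);
translate([465, 0, 588]) cube([43, 443, 43]);
translate([0, 0, 432]) cube([43, 43, 156]);
translate([465, 0, 432]) cube([43, 43, 156]);


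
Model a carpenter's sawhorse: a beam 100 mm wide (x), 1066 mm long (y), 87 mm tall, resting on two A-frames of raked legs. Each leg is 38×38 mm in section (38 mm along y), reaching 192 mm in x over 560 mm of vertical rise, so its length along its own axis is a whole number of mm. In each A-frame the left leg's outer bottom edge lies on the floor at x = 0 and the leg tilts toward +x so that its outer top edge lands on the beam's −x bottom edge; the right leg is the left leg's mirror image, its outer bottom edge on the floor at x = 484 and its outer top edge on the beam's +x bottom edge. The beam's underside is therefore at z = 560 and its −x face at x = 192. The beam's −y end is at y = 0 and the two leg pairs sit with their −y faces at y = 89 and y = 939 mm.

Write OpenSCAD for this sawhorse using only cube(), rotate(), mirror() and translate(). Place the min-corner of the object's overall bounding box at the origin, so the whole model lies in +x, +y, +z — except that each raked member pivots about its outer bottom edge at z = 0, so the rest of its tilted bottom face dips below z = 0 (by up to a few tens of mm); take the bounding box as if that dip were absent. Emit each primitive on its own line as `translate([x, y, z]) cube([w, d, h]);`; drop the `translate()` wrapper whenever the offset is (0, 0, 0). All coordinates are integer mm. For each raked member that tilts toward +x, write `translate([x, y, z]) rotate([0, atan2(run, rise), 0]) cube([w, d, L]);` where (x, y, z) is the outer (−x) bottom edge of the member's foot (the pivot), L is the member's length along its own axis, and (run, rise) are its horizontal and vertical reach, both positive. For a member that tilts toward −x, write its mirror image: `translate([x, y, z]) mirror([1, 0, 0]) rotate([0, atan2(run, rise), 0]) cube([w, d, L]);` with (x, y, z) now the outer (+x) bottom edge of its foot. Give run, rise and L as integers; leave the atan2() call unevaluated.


translate([192, 0, 560]) cube([100, 1066, 87]);
translate([0, 89, 0]) rotate([0, atan2(192, 560), 0]) cube([38, 38, 592]);
translate([484, 89, 0]) mirror([1, 0, 0]) rotate([0, atan2(192, 560), 0]) cube([38, 38, 592]);
translate([0, 939, 0]) rotate([0, atan2(192, 560), 0]) cube([38, 38, 592]);
translate([484, 939, 0]) mirror([1, 0, 0]) rotate([0, atan2(192, 560), 0]) cube([38, 38, 592]);


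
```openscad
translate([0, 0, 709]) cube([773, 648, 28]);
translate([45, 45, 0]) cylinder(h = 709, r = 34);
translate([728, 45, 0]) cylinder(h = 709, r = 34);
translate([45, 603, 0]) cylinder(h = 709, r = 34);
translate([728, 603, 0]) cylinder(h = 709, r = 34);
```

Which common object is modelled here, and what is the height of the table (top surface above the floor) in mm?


A table. The table height is 737 mm.

A 773×648×28 slab sits at z = 709 on four Ø68 mm round legs — a table. The top surface is at 709 + 28 = 737 mm.


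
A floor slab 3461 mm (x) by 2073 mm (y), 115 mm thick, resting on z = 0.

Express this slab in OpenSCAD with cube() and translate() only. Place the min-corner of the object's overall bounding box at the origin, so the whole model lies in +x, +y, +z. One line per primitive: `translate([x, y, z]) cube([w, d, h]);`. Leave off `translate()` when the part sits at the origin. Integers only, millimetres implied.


cube([3461, 2073, 115]);


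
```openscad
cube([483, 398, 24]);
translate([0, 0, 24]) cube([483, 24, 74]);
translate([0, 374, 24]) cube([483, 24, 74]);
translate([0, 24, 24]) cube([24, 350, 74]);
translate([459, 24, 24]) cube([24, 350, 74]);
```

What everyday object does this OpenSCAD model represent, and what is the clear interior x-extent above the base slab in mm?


An open box. The internal width is 435 mm.

A 483×398 base slab with four walls standing on it — an open box. The base is 483 mm wide and the walls are 24 mm thick, so the internal width is 483 − 2 × 24 = 435 mm.


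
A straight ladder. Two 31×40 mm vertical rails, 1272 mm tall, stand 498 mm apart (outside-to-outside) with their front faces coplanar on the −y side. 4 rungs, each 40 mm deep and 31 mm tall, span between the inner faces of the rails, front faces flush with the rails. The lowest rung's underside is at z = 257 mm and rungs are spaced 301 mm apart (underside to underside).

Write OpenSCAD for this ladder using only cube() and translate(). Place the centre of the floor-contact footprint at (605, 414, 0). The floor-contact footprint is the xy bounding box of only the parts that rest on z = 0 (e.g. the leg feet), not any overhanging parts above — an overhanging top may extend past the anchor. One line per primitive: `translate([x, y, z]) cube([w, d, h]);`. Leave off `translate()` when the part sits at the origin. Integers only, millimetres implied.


translate([356, 394, 0]) cube([31, 40, 1272]);
translate([823, 394, 0]) cube([31, 40, 1272]);
translate([387, 394, 257]) cube([436, 40, 31]);
translate([387, 394, 558]) cube([436, 40, 31]);
translate([387, 394, 859]) cube([436, 40, 31]);
translate([387, 394, 1160]) cube([436, 40, 31]);


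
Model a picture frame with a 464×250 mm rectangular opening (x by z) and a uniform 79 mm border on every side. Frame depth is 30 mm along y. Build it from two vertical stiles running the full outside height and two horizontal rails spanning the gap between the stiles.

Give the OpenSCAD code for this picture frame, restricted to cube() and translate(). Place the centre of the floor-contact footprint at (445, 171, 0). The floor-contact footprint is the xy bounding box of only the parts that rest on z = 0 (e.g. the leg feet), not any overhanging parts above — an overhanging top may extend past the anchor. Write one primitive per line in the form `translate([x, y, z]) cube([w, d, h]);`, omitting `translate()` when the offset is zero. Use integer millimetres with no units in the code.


translate([134, 156, 0]) cube([79, 30, 408]);
translate([677, 156, 0]) cube([79, 30, 408]);
translate([213, 156, 0]) cube([464, 30, 79]);
translate([213, 156, 329]) cube([464, 30, 79]);


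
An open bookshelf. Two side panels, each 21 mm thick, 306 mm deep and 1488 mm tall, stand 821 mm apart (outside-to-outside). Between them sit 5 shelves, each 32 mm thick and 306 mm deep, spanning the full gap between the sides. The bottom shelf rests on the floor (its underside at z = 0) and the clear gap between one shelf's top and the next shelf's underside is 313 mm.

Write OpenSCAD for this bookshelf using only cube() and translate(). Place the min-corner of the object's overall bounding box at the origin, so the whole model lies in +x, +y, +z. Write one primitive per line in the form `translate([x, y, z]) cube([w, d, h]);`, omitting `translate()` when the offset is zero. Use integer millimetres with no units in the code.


cube([21, 306, 1488]);
translate([800, 0, 0]) cube([21, 306, 1488]);
translate([21, 0, 0]) cube([779, 306, 32]);
translate([21, 0, 345]) cube([779, 306, 32]);
translate([21, 0, 690]) cube([779, 306, 32]);
translate([21, 0, 1035]) cube([779, 306, 32]);
translate([21, 0, 1380]) cube([779, 306, 32]);


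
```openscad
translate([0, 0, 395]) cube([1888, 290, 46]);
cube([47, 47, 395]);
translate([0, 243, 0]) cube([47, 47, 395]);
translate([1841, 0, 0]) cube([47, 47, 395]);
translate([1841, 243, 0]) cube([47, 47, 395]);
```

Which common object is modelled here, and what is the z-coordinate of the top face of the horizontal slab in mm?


A bench. The seat-top height is 441 mm.

A long slab on four corner posts — a bench. The slab sits at z = 395 with thickness 46, so the top is 395 + 46 = 441 mm.


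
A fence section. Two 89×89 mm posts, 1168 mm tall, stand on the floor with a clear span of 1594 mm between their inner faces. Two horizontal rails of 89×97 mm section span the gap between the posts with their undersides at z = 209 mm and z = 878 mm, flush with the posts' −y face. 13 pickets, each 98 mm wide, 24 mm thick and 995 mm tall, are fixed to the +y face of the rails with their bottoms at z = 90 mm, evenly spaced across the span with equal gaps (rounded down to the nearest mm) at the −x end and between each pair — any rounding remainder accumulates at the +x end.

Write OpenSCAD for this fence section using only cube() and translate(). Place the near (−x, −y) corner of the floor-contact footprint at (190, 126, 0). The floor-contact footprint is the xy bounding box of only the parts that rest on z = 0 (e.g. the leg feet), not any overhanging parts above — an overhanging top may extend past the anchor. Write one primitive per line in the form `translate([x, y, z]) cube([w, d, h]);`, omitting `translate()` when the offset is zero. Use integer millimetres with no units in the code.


translate([190, 126, 0]) cube([89, 89, 1168]);
translate([1873, 126, 0]) cube([89, 89, 1168]);
translate([279, 126, 209]) cube([1594, 89, 97]);
translate([279, 126, 878]) cube([1594, 89, 97]);
translate([301, 215, 90]) cube([98, 24, 995]);
translate([421, 215, 90]) cube([98, 24, 995]);
translate([541, 215, 90]) cube([98, 24, 995]);
translate([661, 215, 90]) cube([98, 24, 995]);
translate([781, 215, 90]) cube([98, 24, 995]);
translate([901, 215, 90]) cube([98, 24, 995]);
translate([1021, 215, 90]) cube([98, 24, 995]);
translate([1141, 215, 90]) cube([98, 24, 995]);
translate([1261, 215, 90]) cube([98, 24, 995]);
translate([1381, 215, 90]) cube([98, 24, 995]);
translate([1501, 215, 90]) cube([98, 24, 995]);
translate([1621, 215, 90]) cube([98, 24, 995]);
translate([1741, 215, 90]) cube([98, 24, 995]);


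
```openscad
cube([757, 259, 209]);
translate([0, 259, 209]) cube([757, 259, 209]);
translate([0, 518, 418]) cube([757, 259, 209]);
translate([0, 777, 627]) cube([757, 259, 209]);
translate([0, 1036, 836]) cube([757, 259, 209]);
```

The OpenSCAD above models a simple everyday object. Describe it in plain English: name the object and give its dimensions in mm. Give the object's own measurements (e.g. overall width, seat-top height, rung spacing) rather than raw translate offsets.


A straight staircase of 5 solid steps. Each step is 757 mm wide (x), 259 mm deep (y, the going) and 209 mm tall (the rise). The first step rests on the floor; each subsequent step sits one going further in +y and one rise higher in +z, directly behind and above the previous step with no overlap.


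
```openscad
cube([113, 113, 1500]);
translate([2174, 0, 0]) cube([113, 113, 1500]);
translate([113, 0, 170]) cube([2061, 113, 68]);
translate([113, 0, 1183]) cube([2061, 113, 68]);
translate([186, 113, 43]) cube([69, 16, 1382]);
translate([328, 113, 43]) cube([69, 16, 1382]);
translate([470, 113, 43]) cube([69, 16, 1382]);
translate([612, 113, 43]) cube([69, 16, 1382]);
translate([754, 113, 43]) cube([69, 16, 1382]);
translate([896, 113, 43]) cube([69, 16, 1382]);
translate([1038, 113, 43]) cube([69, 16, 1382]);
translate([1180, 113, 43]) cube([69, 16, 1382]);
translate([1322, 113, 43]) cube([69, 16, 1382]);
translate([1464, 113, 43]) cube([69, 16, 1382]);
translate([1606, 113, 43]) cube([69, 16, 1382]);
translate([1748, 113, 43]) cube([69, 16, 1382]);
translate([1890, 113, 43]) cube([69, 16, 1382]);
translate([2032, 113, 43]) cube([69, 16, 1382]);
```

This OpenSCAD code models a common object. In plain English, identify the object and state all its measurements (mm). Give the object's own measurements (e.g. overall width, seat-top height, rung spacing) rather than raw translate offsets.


A fence section. Two 113×113 mm posts, 1500 mm tall, stand on the floor with a clear span of 2061 mm between their inner faces. Two horizontal rails of 113×68 mm section span the gap between the posts with their undersides at z = 170 mm and z = 1183 mm, flush with the posts' −y face. 14 pickets, each 69 mm wide, 16 mm thick and 1382 mm tall, are fixed to the +y face of the rails with their bottoms at z = 43 mm, spaced across the span with a 73 mm gap after the −x post and between neighbouring pickets and before the +x post.


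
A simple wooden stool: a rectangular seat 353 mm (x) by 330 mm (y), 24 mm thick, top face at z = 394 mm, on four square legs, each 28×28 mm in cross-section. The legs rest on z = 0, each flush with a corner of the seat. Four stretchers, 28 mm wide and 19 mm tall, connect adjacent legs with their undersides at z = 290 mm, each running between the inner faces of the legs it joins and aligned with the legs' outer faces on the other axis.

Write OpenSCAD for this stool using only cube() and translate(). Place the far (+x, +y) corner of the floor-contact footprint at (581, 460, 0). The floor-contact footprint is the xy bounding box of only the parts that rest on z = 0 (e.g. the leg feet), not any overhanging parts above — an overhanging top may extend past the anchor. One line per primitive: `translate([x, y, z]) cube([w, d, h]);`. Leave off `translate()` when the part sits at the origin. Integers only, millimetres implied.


// leg_h = 394 - 24 = 370
// stretcher span = 353 - 2*28 = 297
translate([228, 130, 370]) cube([353, 330, 24]);
translate([228, 130, 0]) cube([28, 28, 370]);
translate([553, 130, 0]) cube([28, 28, 370]);
translate([228, 432, 0]) cube([28, 28, 370]);
translate([553, 432, 0]) cube([28, 28, 370]);
translate([256, 130, 290]) cube([297, 28, 19]);
translate([256, 432, 290]) cube([297, 28, 19]);
translate([228, 158, 290]) cube([28, 274, 19]);
translate([553, 158, 290]) cube([28, 274, 19]);


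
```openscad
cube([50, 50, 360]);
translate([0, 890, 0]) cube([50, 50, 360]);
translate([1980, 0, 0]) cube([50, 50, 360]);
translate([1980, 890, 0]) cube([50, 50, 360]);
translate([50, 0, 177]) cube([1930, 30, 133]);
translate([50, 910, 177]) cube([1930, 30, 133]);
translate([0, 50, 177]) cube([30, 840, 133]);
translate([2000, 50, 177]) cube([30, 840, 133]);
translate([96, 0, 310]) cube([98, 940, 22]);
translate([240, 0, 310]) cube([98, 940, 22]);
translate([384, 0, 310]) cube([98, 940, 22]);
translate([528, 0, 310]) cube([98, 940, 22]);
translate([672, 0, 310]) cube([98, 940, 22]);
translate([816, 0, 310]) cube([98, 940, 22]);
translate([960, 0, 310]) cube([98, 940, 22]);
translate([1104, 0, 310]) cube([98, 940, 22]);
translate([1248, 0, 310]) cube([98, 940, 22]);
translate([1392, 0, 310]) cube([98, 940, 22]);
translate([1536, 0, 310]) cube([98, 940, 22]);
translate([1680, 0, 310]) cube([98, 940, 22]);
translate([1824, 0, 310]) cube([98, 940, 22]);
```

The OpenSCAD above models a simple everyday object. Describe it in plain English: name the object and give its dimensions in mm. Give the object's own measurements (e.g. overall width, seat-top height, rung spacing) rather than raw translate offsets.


A bed frame 2030 mm long (x) by 940 mm wide (y). Four 50×50 mm corner posts, 360 mm tall, at the corners of the footprint. Four rails of 30 mm thickness and 133 mm height run between adjacent posts with their undersides at z = 177 mm, their outer faces flush with the outside of the frame (the two x-running rails run between the posts' inner faces; the two y-running rails run between the posts' inner faces). 13 slats, each 98 mm wide (x) and 22 mm thick, lie across the top of the two x-running rails, running the full 940 mm width of the frame in y; along x they sit between the end posts with a 46 mm gap after the −x posts and between neighbouring slats, leaving 58 mm before the +x posts.


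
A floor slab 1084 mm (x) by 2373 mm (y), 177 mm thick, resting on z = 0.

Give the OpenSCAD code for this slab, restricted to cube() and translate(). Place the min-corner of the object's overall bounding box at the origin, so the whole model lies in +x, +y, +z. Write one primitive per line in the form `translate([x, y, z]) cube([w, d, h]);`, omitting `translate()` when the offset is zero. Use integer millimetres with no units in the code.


cube([1084, 2373, 177]);


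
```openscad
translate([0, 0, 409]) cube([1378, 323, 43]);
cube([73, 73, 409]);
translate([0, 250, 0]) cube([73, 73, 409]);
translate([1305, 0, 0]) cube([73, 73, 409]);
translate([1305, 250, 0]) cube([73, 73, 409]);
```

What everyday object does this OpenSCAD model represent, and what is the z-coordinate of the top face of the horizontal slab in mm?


A bench. The seat-top height is 452 mm.

A long slab on four corner posts — a bench. The slab sits at z = 409 with thickness 43, so the top is 409 + 43 = 452 mm.


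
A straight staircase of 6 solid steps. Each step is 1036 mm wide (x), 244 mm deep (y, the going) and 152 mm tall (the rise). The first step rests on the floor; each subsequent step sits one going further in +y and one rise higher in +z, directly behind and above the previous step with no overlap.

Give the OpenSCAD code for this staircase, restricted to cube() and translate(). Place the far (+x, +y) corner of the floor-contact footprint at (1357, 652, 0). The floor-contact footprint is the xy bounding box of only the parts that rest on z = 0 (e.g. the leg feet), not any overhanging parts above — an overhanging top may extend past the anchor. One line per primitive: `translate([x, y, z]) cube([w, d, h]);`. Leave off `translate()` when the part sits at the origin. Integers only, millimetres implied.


translate([321, 408, 0]) cube([1036, 244, 152]);
translate([321, 652, 152]) cube([1036, 244, 152]);
translate([321, 896, 304]) cube([1036, 244, 152]);
translate([321, 1140, 456]) cube([1036, 244, 152]);
translate([321, 1384, 608]) cube([1036, 244, 152]);
translate([321, 1628, 760]) cube([1036, 244, 152]);


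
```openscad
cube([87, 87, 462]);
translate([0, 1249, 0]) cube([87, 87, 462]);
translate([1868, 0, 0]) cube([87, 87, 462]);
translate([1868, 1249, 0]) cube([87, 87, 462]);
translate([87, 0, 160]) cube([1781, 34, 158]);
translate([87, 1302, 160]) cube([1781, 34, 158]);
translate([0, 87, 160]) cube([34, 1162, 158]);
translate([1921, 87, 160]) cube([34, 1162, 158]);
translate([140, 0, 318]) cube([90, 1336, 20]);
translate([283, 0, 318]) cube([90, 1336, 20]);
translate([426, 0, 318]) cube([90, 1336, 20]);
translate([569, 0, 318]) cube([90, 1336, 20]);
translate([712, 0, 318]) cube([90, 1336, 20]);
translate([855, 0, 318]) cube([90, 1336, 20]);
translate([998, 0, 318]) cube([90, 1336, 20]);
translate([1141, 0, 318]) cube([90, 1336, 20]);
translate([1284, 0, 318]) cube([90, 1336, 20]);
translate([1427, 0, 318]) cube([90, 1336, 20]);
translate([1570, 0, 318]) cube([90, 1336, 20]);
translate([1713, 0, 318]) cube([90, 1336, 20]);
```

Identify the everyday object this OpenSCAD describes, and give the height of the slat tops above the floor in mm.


A bed frame. The slat-top height is 338 mm.

Four posts, four rails, and a row of slats — a bed frame. Slats sit on the rails at z = 160 + 158 = 318; with slat thickness 20, the top is 338 mm.


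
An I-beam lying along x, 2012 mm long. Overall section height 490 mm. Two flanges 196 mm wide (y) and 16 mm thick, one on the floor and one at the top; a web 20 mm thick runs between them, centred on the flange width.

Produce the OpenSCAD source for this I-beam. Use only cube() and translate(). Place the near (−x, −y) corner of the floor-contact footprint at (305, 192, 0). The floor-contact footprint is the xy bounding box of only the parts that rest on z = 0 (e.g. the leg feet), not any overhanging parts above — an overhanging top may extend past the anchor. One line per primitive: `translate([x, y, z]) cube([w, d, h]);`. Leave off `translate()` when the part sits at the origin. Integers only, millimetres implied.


translate([305, 192, 0]) cube([2012, 196, 16]);
translate([305, 280, 16]) cube([2012, 20, 458]);
translate([305, 192, 474]) cube([2012, 196, 16]);


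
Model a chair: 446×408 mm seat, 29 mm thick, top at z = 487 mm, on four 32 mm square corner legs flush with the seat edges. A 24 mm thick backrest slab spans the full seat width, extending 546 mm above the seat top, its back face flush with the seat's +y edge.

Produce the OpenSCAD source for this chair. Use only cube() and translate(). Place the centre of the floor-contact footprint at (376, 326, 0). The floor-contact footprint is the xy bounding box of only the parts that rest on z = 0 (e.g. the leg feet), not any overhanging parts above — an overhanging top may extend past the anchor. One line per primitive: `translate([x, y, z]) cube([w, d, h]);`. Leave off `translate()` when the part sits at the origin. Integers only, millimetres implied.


translate([153, 122, 458]) cube([446, 408, 29]);
translate([153, 122, 0]) cube([32, 32, 458]);
translate([567, 122, 0]) cube([32, 32, 458]);
translate([153, 498, 0]) cube([32, 32, 458]);
translate([567, 498, 0]) cube([32, 32, 458]);
translate([153, 506, 487]) cube([446, 24, 546]);


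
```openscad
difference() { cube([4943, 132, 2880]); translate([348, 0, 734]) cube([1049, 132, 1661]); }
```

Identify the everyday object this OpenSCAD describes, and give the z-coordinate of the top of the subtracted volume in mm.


A wall with a window opening. The window head height is 2395 mm.

A wall with a rectangular opening subtracted — a window. Sill at z = 734, opening 1661 mm tall, so the head is at 734 + 1661 = 2395 mm.


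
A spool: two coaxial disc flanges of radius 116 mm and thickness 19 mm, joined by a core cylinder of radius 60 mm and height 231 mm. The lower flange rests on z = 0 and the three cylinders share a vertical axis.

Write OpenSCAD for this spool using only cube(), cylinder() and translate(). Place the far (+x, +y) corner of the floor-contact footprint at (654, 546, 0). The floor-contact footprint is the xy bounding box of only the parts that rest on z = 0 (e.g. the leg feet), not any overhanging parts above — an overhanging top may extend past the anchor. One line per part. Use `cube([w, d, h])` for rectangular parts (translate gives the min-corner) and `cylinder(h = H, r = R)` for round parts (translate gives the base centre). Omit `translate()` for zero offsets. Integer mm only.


translate([538, 430, 0]) cylinder(h = 19, r = 116);
translate([538, 430, 19]) cylinder(h = 231, r = 60);
translate([538, 430, 250]) cylinder(h = 19, r = 116);


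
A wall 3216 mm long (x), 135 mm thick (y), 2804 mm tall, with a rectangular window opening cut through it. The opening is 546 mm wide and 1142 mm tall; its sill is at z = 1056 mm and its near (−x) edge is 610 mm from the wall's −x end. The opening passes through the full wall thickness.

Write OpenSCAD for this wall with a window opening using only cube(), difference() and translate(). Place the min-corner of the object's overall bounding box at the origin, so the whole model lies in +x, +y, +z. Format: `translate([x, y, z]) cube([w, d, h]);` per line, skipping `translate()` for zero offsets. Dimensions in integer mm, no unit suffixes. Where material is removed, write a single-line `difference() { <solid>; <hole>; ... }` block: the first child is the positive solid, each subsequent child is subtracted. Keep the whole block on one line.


difference() { cube([3216, 135, 2804]); translate([610, 0, 1056]) cube([546, 135, 1142]); }


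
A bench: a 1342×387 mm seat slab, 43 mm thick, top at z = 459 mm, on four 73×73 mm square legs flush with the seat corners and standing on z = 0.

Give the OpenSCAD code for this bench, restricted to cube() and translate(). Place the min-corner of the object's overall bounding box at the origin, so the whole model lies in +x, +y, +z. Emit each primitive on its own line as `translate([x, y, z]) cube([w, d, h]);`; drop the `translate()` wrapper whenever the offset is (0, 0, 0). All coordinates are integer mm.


translate([0, 0, 416]) cube([1342, 387, 43]);
cube([73, 73, 416]);
translate([0, 314, 0]) cube([73, 73, 416]);
translate([1269, 0, 0]) cube([73, 73, 416]);
translate([1269, 314, 0]) cube([73, 73, 416]);


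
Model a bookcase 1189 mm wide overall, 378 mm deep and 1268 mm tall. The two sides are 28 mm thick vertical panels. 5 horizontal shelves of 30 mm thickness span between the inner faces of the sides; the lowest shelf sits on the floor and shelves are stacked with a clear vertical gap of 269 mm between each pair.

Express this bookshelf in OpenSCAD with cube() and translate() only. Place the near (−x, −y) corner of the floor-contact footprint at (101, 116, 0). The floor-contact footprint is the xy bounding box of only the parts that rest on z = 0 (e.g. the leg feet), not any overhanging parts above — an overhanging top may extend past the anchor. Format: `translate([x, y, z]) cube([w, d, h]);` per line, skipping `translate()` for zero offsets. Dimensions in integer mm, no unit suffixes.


translate([101, 116, 0]) cube([28, 378, 1268]);
translate([1262, 116, 0]) cube([28, 378, 1268]);
translate([129, 116, 0]) cube([1133, 378, 30]);
translate([129, 116, 299]) cube([1133, 378, 30]);
translate([129, 116, 598]) cube([1133, 378, 30]);
translate([129, 116, 897]) cube([1133, 378, 30]);
translate([129, 116, 1196]) cube([1133, 378, 30]);


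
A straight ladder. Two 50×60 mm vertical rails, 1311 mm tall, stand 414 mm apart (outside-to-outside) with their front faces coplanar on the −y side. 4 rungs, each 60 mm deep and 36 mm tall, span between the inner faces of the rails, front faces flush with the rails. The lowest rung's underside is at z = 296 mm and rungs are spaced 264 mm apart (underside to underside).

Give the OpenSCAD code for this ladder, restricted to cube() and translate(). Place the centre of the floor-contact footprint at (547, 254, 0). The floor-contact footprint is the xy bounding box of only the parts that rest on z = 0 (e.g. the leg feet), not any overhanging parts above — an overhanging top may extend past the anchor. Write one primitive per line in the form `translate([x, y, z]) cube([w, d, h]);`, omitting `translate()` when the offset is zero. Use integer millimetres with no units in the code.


translate([340, 224, 0]) cube([50, 60, 1311]);
translate([704, 224, 0]) cube([50, 60, 1311]);
translate([390, 224, 296]) cube([314, 60, 36]);
translate([390, 224, 560]) cube([314, 60, 36]);
translate([390, 224, 824]) cube([314, 60, 36]);
translate([390, 224, 1088]) cube([314, 60, 36]);


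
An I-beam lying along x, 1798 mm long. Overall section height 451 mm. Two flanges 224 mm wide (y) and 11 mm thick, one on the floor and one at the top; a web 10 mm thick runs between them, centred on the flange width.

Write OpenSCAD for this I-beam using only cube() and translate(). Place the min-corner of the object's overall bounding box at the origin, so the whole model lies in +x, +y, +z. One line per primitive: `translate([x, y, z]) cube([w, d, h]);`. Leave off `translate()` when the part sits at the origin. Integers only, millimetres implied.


cube([1798, 224, 11]);
translate([0, 107, 11]) cube([1798, 10, 429]);
translate([0, 0, 440]) cube([1798, 224, 11]);


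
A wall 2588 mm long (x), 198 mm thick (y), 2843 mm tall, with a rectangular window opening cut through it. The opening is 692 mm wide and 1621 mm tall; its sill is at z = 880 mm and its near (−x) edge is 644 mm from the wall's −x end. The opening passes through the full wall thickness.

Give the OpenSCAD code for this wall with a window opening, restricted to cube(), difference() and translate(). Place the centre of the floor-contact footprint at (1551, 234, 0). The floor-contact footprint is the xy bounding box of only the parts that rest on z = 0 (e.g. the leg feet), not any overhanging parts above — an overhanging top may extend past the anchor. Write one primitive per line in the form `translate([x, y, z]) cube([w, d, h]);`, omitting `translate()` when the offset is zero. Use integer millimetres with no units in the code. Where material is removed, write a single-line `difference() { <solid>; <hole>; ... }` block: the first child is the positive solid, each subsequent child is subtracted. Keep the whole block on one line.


difference() { translate([257, 135, 0]) cube([2588, 198, 2843]); translate([901, 135, 880]) cube([692, 198, 1621]); }


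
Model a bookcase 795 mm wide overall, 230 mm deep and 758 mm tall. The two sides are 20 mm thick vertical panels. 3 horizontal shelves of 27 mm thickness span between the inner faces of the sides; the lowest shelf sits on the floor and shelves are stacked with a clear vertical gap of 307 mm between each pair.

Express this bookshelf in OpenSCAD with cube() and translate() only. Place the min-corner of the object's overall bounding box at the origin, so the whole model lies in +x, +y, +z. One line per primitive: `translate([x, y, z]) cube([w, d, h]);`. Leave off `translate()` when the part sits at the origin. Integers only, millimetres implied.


cube([20, 230, 758]);
translate([775, 0, 0]) cube([20, 230, 758]);
translate([20, 0, 0]) cube([755, 230, 27]);
translate([20, 0, 334]) cube([755, 230, 27]);
translate([20, 0, 668]) cube([755, 230, 27]);


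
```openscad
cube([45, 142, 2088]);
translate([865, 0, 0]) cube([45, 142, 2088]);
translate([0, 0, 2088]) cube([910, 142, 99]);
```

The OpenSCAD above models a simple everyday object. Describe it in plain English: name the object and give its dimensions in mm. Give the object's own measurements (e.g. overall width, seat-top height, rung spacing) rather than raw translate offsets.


A door frame. The clear opening is 820 mm wide and 2088 mm high. Two 45 mm wide jambs, 142 mm deep, stand either side of the opening from the floor to the top of the opening. A 99 mm thick head sits across the top of both jambs, spanning the full outside width of the frame.


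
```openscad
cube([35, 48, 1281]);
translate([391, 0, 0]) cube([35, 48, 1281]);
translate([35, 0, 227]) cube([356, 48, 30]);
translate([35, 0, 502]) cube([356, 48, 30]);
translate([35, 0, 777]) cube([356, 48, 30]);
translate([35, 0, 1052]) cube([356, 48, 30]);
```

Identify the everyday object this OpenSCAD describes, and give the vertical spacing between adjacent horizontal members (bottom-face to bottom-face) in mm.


A ladder. The rung spacing is 275 mm.

Two tall 35×48 posts with 4 short bars between them — a ladder. Adjacent rungs sit at z = 227 and z = 502, so the spacing is 502 − 227 = 275 mm.


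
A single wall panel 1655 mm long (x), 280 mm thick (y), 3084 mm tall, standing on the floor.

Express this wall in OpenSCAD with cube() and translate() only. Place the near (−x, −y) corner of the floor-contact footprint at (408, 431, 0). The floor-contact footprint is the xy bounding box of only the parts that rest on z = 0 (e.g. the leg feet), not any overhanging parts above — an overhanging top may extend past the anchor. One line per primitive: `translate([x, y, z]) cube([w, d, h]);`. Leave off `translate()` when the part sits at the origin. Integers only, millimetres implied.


translate([408, 431, 0]) cube([1655, 280, 3084]);


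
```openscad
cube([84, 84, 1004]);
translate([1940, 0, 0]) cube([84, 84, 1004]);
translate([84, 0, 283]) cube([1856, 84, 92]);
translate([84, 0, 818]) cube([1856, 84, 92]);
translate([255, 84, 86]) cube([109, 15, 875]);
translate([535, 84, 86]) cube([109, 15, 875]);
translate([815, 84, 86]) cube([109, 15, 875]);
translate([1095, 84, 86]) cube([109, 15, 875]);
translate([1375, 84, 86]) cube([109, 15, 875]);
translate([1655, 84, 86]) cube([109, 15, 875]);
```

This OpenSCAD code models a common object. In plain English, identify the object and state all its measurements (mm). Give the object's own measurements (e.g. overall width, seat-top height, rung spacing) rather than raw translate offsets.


A fence section. Two 84×84 mm posts, 1004 mm tall, stand on the floor with a clear span of 1856 mm between their inner faces. Two horizontal rails of 84×92 mm section span the gap between the posts with their undersides at z = 283 mm and z = 818 mm, flush with the posts' −y face. 6 pickets, each 109 mm wide, 15 mm thick and 875 mm tall, are fixed to the +y face of the rails with their bottoms at z = 86 mm, spaced across the span with a 171 mm gap after the −x post and between neighbouring pickets, with 176 mm left before the +x post.


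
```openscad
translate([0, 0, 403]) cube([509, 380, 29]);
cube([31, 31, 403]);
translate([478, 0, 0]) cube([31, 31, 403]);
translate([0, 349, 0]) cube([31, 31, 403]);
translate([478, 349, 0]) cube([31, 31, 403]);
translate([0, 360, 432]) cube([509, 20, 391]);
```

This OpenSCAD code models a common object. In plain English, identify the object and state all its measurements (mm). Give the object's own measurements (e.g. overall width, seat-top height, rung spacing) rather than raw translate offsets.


A chair. The seat is a 509×380×29 mm slab with its top at z = 432 mm, on four 31×31 mm corner legs (flush with the seat edges, standing on z = 0). A flat backrest 20 mm thick, 391 mm tall, spans the full seat width and rises from the seat top along its +y edge, rear face flush with the rear of the seat.


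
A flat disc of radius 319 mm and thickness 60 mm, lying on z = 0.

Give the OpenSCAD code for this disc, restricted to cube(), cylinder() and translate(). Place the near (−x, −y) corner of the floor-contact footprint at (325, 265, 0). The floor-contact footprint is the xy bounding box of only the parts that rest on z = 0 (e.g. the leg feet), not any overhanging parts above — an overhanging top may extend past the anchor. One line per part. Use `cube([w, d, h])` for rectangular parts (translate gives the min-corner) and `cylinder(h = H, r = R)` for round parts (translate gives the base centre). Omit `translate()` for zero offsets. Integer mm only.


translate([644, 584, 0]) cylinder(h = 60, r = 319);


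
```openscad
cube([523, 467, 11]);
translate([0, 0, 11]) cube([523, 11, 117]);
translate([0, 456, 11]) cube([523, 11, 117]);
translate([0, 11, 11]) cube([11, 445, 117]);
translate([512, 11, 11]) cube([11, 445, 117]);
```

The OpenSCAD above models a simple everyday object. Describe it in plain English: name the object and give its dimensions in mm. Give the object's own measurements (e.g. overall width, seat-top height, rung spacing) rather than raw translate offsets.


An open-topped rectangular box: outside dimensions 523×467×128 mm, with a uniform wall and base thickness of 11 mm. The base is a full 523×467 slab on the floor; four walls sit on top of the base. The front and back walls (the −y and +y sides) span the full width; the two side walls fit between them.
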